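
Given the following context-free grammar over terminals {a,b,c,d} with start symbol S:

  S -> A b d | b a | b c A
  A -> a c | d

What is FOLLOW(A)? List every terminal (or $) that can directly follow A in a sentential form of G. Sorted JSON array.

Compute FIRST by fixpoint:
[1]
  A via A→a c: +{a}
  A via A→d: +{d}
  S via S→A b d: +{a,d}
  S via S→b a: +{b}
  FIRST(S)={a,b,d}  FIRST(A)={a,d}
[2] done
  FIRST(S)={a,b,d}  FIRST(A)={a,d}

FOLLOW iteration:
initialize: $ ∈ FOLLOW(S)
pass 1:
  S→A b d: FOLLOW(A) ⊇ FIRST(b) = {b}; new: +{b}
  S→b c A: FOLLOW(A) ⊇ FOLLOW(S) ⊇ {$}; new: +{$}
  FOLLOW(S)={$}  FOLLOW(A)={$,b}
pass 2: done
  FOLLOW(S)={$}  FOLLOW(A)={$,b}

FOLLOW(A) = ["$", "b"]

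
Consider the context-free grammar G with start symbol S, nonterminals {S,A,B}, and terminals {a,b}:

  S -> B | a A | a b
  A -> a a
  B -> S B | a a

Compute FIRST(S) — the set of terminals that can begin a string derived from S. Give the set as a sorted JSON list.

Compute FIRST by fixpoint:
[1]
  A via A→a a: +{a}
  B via B→a a: +{a}
  S via S→B: +{a}
  S: {a}  A: {a}  B: {a}
[2] (stable)
  S: {a}  A: {a}  B: {a}

FIRST(S) = ["a"]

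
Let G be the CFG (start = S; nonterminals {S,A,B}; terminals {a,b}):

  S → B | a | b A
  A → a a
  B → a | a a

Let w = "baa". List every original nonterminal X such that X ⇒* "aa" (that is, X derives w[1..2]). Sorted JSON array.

CNF form of G:
  S -> T0 T0 | T1 A | a
  A -> T0 T0
  B -> T0 T0 | a
  T0 -> a
  T1 -> b

CYK table (by increasing span) (cells [i..j] with 1 ≤ i ≤ j ≤ 2 only):
  T[1,1] 'a' = {B,S,T0}  orig:{B,S}
  T[2,2] 'a' = {B,S,T0}  orig:{B,S}
  T[1,2] 'aa' = {A,B,S}

Original NTs in T[1,2] deriving "aa": ["A", "B", "S"]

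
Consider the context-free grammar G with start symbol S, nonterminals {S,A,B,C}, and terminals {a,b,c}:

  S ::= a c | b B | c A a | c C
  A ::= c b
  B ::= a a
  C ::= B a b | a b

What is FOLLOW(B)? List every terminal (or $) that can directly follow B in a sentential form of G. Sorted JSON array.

FIRST sets, iterate to fixpoint:
round 1:
  A via A→c b: +{c}
  B via B→a a: +{a}
  C via C→B a b: +{a}
  S via S→a c: +{a}
  S via S→b B: +{b}
  S via S→c A a: +{c}
  S: {a,b,c}  A: {c}  B: {a}  C: {a}
round 2: done
  S: {a,b,c}  A: {c}  B: {a}  C: {a}

FOLLOW sets:
FOLLOW(S) := {$}
round 1:
  C→B a b: FOLLOW(B) ⊇ FIRST(a) = {a}; new: +{a}
  S→b B: FOLLOW(B) ⊇ FOLLOW(S) ⊇ {$}; new: +{$}
  S→c A a: FOLLOW(A) ⊇ FIRST(a) = {a}; new: +{a}
  S→c C: FOLLOW(C) ⊇ FOLLOW(S) ⊇ {$}; new: +{$}
  FOLLOW(S)={$}  FOLLOW(A)={a}  FOLLOW(B)={$,a}  FOLLOW(C)={$}
round 2: — fixpoint
  FOLLOW(S)={$}  FOLLOW(A)={a}  FOLLOW(B)={$,a}  FOLLOW(C)={$}

FOLLOW(B) = ["$", "a"]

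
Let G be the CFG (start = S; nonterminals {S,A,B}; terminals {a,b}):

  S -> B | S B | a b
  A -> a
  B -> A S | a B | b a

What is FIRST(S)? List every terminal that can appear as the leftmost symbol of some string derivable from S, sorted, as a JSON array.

FIRST sets, iterate to fixpoint:
[1]
  A via A→a: +{a}
  B via B→A S: +{a}
  B via B→b a: +{b}
  S via S→B: +{a,b}
  S: {a,b}  A: {a}  B: {a,b}
[2] (stable)
  S: {a,b}  A: {a}  B: {a,b}

FIRST(S) = ["a", "b"]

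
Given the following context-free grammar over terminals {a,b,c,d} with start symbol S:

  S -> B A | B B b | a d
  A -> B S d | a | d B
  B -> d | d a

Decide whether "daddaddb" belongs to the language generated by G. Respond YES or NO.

Convert to CNF:
  S -> B A | B X4 | T1 T0
  A -> B X3 | T0 B | a
  B -> T0 T1 | d
  T0 -> d
  T1 -> a
  T2 -> b
  X3 -> S T0
  X4 -> B T2

CYK table (by increasing span):
  [0..0]={B,T0}  "d"  orig:{B}
  [1..1]={A,T1}  "a"  orig:{A}
  [2..2]={B,T0}  "d"  orig:{B}
  [3..3]={B,T0}  "d"  orig:{B}
  [4..4]={A,T1}  "a"  orig:{A}
  [5..5]={B,T0}  "d"  orig:{B}
  [6..6]={B,T0}  "d"  orig:{B}
  [7..7]={T2}  "b"  orig:{}
  [0..1]={B,S}  "da"
  [1..2]={S}  "ad"
  [2..3]={A}  "dd"
  [3..4]={B,S}  "da"
  [4..5]={S}  "ad"
  [5..6]={A}  "dd"
  [6..7]={X4}  "db"  orig:{}
  [0..2]={X3}  "dad"  orig:{}
  [1..3]={X3}  "add"  orig:{}
  [2..4]={A}  "dda"
  [3..5]={X3}  "dad"  orig:{}
  [4..6]={X3}  "add"  orig:{}
  [5..7]={S}  "ddb"
  [0..3]={A,S}  "dadd"
  [1..4]=∅  "adda"
  [2..5]={A}  "ddad"
  [3..6]={A,S}  "dadd"
  [4..7]=∅  "addb"
  [0..4]={S}  "dadda"
  [1..5]=∅  "addad"
  [2..6]={S}  "ddadd"
  [3..7]=∅  "daddb"
  [0..5]={S,X3}  "daddad"  orig:{S}
  [1..6]=∅  "addadd"
  [2..7]=∅  "ddaddb"
  [0..6]={X3}  "daddadd"  orig:{}
  [1..7]=∅  "addaddb"
  [0..7]=∅  "daddaddb"

S ∉ T[0,7] ⇒ NO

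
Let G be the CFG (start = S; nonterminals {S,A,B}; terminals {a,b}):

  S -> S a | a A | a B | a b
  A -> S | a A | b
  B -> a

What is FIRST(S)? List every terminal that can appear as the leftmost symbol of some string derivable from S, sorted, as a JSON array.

Compute FIRST by fixpoint:
pass 1:
  A via A→a A: +{a}
  A via A→b: +{b}
  B via B→a: +{a}
  S via S→a A: +{a}
  FIRST(S)={a}  FIRST(A)={a,b}  FIRST(B)={a}
pass 2: (stable)
  FIRST(S)={a}  FIRST(A)={a,b}  FIRST(B)={a}

FIRST(S) = ["a"]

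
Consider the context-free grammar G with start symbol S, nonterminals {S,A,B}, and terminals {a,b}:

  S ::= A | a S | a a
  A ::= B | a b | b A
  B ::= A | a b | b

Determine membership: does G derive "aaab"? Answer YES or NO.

Convert to CNF:
  S -> T0 S | T0 T0 | T0 T1 | T1 A | b
  A -> T0 T1 | T1 A | b
  B -> T0 T1 | T1 A | b
  T0 -> a
  T1 -> b

Fill CYK table bottom-up:
  [0..0]={T0}  "a"  orig:{}
  [1..1]={T0}  "a"  orig:{}
  [2..2]={T0}  "a"  orig:{}
  [3..3]={A,B,S,T1}  "b"  orig:{A,B,S}
  [0..1]={S}  "aa"
  [1..2]={S}  "aa"
  [2..3]={A,B,S}  "ab"
  [0..2]={S}  "aaa"
  [1..3]={S}  "aab"
  [0..3]={S}  "aaab"

S ∈ T[0,3] ⇒ YES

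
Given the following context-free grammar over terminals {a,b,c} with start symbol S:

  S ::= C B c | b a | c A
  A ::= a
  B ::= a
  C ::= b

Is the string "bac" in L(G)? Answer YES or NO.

Convert to CNF:
  S -> C X3 | T0 A | T1 T2
  A -> a
  B -> a
  C -> b
  T0 -> c
  T1 -> b
  T2 -> a
  X3 -> B T0

Fill CYK table bottom-up:
  T[0,0] 'b' = {C,T1}  orig:{C}
  T[1,1] 'a' = {A,B,T2}  orig:{A,B}
  T[2,2] 'c' = {T0}  orig:{}
  T[0,1] 'ba' = {S}
  T[1,2] 'ac' = {X3}  orig:{}
  T[0,2] 'bac' = {S}

S ∈ T[0,2] ⇒ YES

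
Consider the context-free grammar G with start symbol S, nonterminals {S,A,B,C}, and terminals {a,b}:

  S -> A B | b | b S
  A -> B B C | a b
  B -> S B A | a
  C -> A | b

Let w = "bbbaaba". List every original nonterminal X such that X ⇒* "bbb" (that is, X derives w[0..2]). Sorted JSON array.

Convert to CNF:
  S -> A B | T1 S | b
  A -> B X2 | T0 T1
  B -> S X3 | a
  C -> B X4 | T0 T1 | b
  T0 -> a
  T1 -> b
  X2 -> B C
  X3 -> B A
  X4 -> B C

CYK table (by increasing span) — only the sub-triangle for w[0..2]:
  [0..0]={C,S,T1}  "b"  orig:{C,S}
  [1..1]={C,S,T1}  "b"  orig:{C,S}
  [2..2]={C,S,T1}  "b"  orig:{C,S}
  [0..1]={S}  "bb"
  [1..2]={S}  "bb"
  [0..2]={S}  "bbb"

Original NTs in T[0,2] deriving "bbb": ["S"]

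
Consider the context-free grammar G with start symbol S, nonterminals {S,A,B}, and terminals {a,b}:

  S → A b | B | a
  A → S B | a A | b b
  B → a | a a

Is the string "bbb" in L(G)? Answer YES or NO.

Convert to CNF:
  S -> A T1 | T0 T0 | a
  A -> S B | T0 A | T1 T1
  B -> T0 T0 | a
  T0 -> a
  T1 -> b

CYK fill:
  T[0,0] 'b' = {T1}  orig:{}
  T[1,1] 'b' = {T1}  orig:{}
  T[2,2] 'b' = {T1}  orig:{}
  T[0,1] 'bb' = {A}
  T[1,2] 'bb' = {A}
  T[0,2] 'bbb' = {S}

S ∈ T[0,2] ⇒ YES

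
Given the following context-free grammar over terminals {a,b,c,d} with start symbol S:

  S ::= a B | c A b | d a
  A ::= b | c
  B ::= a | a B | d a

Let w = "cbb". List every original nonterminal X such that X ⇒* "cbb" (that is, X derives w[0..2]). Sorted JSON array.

Convert to CNF:
  S -> T0 B | T1 T0 | T2 X4
  A -> b | c
  B -> T0 B | T1 T0 | a
  T0 -> a
  T1 -> d
  T2 -> c
  T3 -> b
  X4 -> A T3

CYK table (by increasing span) — only the sub-triangle for w[0..2]:
  cell(0,0) c: {A,T2}  orig:{A}
  cell(1,1) b: {A,T3}  orig:{A}
  cell(2,2) b: {A,T3}  orig:{A}
  cell(0,1) cb: {X4}  orig:{}
  cell(1,2) bb: {X4}  orig:{}
  cell(0,2) cbb: {S}

Original NTs in T[0,2] deriving "cbb": ["S"]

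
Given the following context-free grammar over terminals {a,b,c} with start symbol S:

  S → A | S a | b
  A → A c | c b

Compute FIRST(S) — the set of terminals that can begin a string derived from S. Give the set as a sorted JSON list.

FIRST iteration:
iter 1:
  A via A→c b: +{c}
  S via S→A: +{c}
  S via S→b: +{b}
  FIRST[S]={b,c}  FIRST[A]={c}
iter 2: (no change)
  FIRST[S]={b,c}  FIRST[A]={c}

FIRST(S) = ["b", "c"]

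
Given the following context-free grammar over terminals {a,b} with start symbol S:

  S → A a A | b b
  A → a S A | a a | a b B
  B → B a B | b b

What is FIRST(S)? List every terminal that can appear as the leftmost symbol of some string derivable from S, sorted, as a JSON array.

FIRST sets, iterate to fixpoint:
iter 1:
  A via A→a S A: +{a}
  B via B→b b: +{b}
  S via S→A a A: +{a}
  S via S→b b: +{b}
  FIRST(S)={a,b}  FIRST(A)={a}  FIRST(B)={b}
iter 2: (no change)
  FIRST(S)={a,b}  FIRST(A)={a}  FIRST(B)={b}

FIRST(S) = ["a", "b"]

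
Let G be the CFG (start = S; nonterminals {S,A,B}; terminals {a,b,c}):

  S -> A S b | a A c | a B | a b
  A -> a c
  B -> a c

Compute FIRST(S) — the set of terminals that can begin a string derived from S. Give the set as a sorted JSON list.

Compute FIRST by fixpoint:
round 1:
  A via A→a c: +{a}
  B via B→a c: +{a}
  S via S→A S b: +{a}
  FIRST[S]={a}  FIRST[A]={a}  FIRST[B]={a}
round 2: done
  FIRST[S]={a}  FIRST[A]={a}  FIRST[B]={a}

FIRST(S) = ["a"]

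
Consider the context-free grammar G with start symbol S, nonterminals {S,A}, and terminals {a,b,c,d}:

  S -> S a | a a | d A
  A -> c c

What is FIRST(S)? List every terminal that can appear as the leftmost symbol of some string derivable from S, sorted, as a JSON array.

Compute FIRST by fixpoint:
iter 1:
  A via A→c c: +{c}
  S via S→a a: +{a}
  S via S→d A: +{d}
  S: {a,d}  A: {c}
iter 2: — fixpoint
  S: {a,d}  A: {c}

FIRST(S) = ["a", "d"]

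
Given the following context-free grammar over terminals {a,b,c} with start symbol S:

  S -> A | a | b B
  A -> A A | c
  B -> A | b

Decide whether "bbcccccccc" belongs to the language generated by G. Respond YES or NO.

CNF form of G:
  S -> A A | T0 B | a | c
  A -> A A | c
  B -> A A | b | c
  T0 -> b

CYK fill:
  T[0,0] 'b' = {B,T0}  orig:{B}
  T[1,1] 'b' = {B,T0}  orig:{B}
  T[2,2] 'c' = {A,B,S}
  T[3,3] 'c' = {A,B,S}
  T[4,4] 'c' = {A,B,S}
  T[5,5] 'c' = {A,B,S}
  T[6,6] 'c' = {A,B,S}
  T[7,7] 'c' = {A,B,S}
  T[8,8] 'c' = {A,B,S}
  T[9,9] 'c' = {A,B,S}
  T[0,1] 'bb' = {S}
  T[1,2] 'bc' = {S}
  T[2,3] 'cc' = {A,B,S}
  T[3,4] 'cc' = {A,B,S}
  T[4,5] 'cc' = {A,B,S}
  T[5,6] 'cc' = {A,B,S}
  T[6,7] 'cc' = {A,B,S}
  T[7,8] 'cc' = {A,B,S}
  T[8,9] 'cc' = {A,B,S}
  T[0,2] 'bbc' = ∅
  T[1,3] 'bcc' = {S}
  T[2,4] 'ccc' = {A,B,S}
  T[3,5] 'ccc' = {A,B,S}
  T[4,6] 'ccc' = {A,B,S}
  T[5,7] 'ccc' = {A,B,S}
  T[6,8] 'ccc' = {A,B,S}
  T[7,9] 'ccc' = {A,B,S}
  T[0,3] 'bbcc' = ∅
  T[1,4] 'bccc' = {S}
  T[2,5] 'cccc' = {A,B,S}
  T[3,6] 'cccc' = {A,B,S}
  T[4,7] 'cccc' = {A,B,S}
  T[5,8] 'cccc' = {A,B,S}
  T[6,9] 'cccc' = {A,B,S}
  T[0,4] 'bbccc' = ∅
  T[1,5] 'bcccc' = {S}
  T[2,6] 'ccccc' = {A,B,S}
  T[3,7] 'ccccc' = {A,B,S}
  T[4,8] 'ccccc' = {A,B,S}
  T[5,9] 'ccccc' = {A,B,S}
  T[0,5] 'bbcccc' = ∅
  T[1,6] 'bccccc' = {S}
  T[2,7] 'cccccc' = {A,B,S}
  T[3,8] 'cccccc' = {A,B,S}
  T[4,9] 'cccccc' = {A,B,S}
  T[0,6] 'bbccccc' = ∅
  T[1,7] 'bcccccc' = {S}
  T[2,8] 'ccccccc' = {A,B,S}
  T[3,9] 'ccccccc' = {A,B,S}
  T[0,7] 'bbcccccc' = ∅
  T[1,8] 'bccccccc' = {S}
  T[2,9] 'cccccccc' = {A,B,S}
  T[0,8] 'bbccccccc' = ∅
  T[1,9] 'bcccccccc' = {S}
  T[0,9] 'bbcccccccc' = ∅

S ∉ T[0,9] ⇒ NO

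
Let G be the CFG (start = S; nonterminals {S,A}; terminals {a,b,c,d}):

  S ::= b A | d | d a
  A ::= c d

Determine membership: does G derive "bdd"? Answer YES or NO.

Convert to CNF:
  S -> T1 T3 | T2 A | d
  A -> T0 T1
  T0 -> c
  T1 -> d
  T2 -> b
  T3 -> a

CYK fill:
  [0..0]={T2}  "b"  orig:{}
  [1..1]={S,T1}  "d"  orig:{S}
  [2..2]={S,T1}  "d"  orig:{S}
  [0..1]=∅  "bd"
  [1..2]=∅  "dd"
  [0..2]=∅  "bdd"

S ∉ T[0,2] ⇒ NO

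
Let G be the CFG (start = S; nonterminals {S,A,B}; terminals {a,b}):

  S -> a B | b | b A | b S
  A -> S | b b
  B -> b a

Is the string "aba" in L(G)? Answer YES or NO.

Convert to CNF:
  S -> T0 B | T1 A | T1 S | b
  A -> T0 B | T1 A | T1 S | T1 T1 | b
  B -> T1 T0
  T0 -> a
  T1 -> b

CYK fill:
  [0..0]={T0}  "a"  orig:{}
  [1..1]={A,S,T1}  "b"  orig:{A,S}
  [2..2]={T0}  "a"  orig:{}
  [0..1]=∅  "ab"
  [1..2]={B}  "ba"
  [0..2]={A,S}  "aba"

S ∈ T[0,2] ⇒ YES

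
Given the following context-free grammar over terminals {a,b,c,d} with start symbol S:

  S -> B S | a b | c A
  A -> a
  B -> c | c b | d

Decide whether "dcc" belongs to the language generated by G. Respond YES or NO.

CNF form of G:
  S -> B S | T0 A | T2 T1
  A -> a
  B -> T0 T1 | c | d
  T0 -> c
  T1 -> b
  T2 -> a

CYK fill:
  [0..0]={B}  "d"
  [1..1]={B,T0}  "c"  orig:{B}
  [2..2]={B,T0}  "c"  orig:{B}
  [0..1]=∅  "dc"
  [1..2]=∅  "cc"
  [0..2]=∅  "dcc"

S ∉ T[0,2] ⇒ NO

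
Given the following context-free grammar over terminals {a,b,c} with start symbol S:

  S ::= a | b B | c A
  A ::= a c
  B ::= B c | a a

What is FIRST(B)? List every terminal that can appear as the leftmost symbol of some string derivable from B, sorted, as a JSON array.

FIRST iteration:
[1]
  A via A→a c: +{a}
  B via B→a a: +{a}
  S via S→a: +{a}
  S via S→b B: +{b}
  S via S→c A: +{c}
  FIRST[S]={a,b,c}  FIRST[A]={a}  FIRST[B]={a}
[2] done
  FIRST[S]={a,b,c}  FIRST[A]={a}  FIRST[B]={a}

FIRST(B) = ["a"]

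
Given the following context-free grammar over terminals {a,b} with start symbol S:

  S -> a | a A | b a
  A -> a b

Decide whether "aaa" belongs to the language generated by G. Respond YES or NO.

CNF form of G:
  S -> T0 A | T1 T0 | a
  A -> T0 T1
  T0 -> a
  T1 -> b

Fill CYK table bottom-up:
  T[0,0] 'a' = {S,T0}  orig:{S}
  T[1,1] 'a' = {S,T0}  orig:{S}
  T[2,2] 'a' = {S,T0}  orig:{S}
  T[0,1] 'aa' = ∅
  T[1,2] 'aa' = ∅
  T[0,2] 'aaa' = ∅

S ∉ T[0,2] ⇒ NO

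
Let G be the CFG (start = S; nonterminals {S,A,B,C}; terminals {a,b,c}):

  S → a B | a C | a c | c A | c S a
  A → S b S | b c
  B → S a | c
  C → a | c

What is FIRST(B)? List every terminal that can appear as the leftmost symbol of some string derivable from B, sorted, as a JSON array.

FIRST iteration:
pass 1:
  A via A→b c: +{b}
  B via B→c: +{c}
  C via C→a: +{a}
  C via C→c: +{c}
  S via S→a B: +{a}
  S via S→c A: +{c}
  FIRST(S)={a,c}  FIRST(A)={b}  FIRST(B)={c}  FIRST(C)={a,c}
pass 2:
  A via A→S b S: +{a,c}
  B via B→S a: +{a}
  FIRST(S)={a,c}  FIRST(A)={a,b,c}  FIRST(B)={a,c}  FIRST(C)={a,c}
pass 3: (no change)
  FIRST(S)={a,c}  FIRST(A)={a,b,c}  FIRST(B)={a,c}  FIRST(C)={a,c}

FIRST(B) = ["a", "c"]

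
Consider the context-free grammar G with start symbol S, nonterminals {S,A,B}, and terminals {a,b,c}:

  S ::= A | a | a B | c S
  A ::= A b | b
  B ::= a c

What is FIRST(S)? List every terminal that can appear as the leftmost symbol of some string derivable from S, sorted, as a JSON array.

FIRST sets, iterate to fixpoint:
round 1:
  A via A→b: +{b}
  B via B→a c: +{a}
  S via S→A: +{b}
  S via S→a: +{a}
  S via S→c S: +{c}
  FIRST[S]={a,b,c}  FIRST[A]={b}  FIRST[B]={a}
round 2: (no change)
  FIRST[S]={a,b,c}  FIRST[A]={b}  FIRST[B]={a}

FIRST(S) = ["a", "b", "c"]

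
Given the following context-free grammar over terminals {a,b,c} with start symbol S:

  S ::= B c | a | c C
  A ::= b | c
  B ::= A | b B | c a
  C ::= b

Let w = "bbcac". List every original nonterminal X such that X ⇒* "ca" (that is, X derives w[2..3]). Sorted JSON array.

CNF form of G:
  S -> B T1 | T1 C | a
  A -> b | c
  B -> T0 B | T1 T2 | b | c
  C -> b
  T0 -> b
  T1 -> c
  T2 -> a

CYK fill (cells [i..j] with 2 ≤ i ≤ j ≤ 3 only):
  [2..2]={A,B,T1}  "c"  orig:{A,B}
  [3..3]={S,T2}  "a"  orig:{S}
  [2..3]={B}  "ca"

Original NTs in T[2,3] deriving "ca": ["B"]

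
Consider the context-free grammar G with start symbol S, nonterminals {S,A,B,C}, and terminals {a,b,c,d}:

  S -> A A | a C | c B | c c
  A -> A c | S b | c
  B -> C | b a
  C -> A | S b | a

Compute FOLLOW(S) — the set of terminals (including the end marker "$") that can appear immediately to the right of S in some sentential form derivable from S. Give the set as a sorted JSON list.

FIRST iteration:
pass 1:
  A via A→c: +{c}
  B via B→b a: +{b}
  C via C→A: +{c}
  C via C→a: +{a}
  S via S→A A: +{c}
  S via S→a C: +{a}
  S: {a,c}  A: {c}  B: {b}  C: {a,c}
pass 2:
  A via A→S b: +{a}
  B via B→C: +{a,c}
  S: {a,c}  A: {a,c}  B: {a,b,c}  C: {a,c}
pass 3: (no change)
  S: {a,c}  A: {a,c}  B: {a,b,c}  C: {a,c}

FOLLOW sets:
seed FOLLOW(S) with $
[1]
  A→A c: FOLLOW(A) ⊇ FIRST(c) = {c}; new: +{c}
  A→S b: FOLLOW(S) ⊇ FIRST(b) = {b}; new: +{b}
  S→A A: FOLLOW(A) ⊇ FIRST(A) = {a,c}; new: +{a}
  S→A A: FOLLOW(A) ⊇ FOLLOW(S) ⊇ {$,b}; new: +{$,b}
  S→a C: FOLLOW(C) ⊇ FOLLOW(S) ⊇ {$,b}; new: +{$,b}
  S→c B: FOLLOW(B) ⊇ FOLLOW(S) ⊇ {$,b}; new: +{$,b}
  S: {$,b}  A: {$,a,b,c}  B: {$,b}  C: {$,b}
[2] (stable)
  S: {$,b}  A: {$,a,b,c}  B: {$,b}  C: {$,b}

FOLLOW(S) = ["$", "b"]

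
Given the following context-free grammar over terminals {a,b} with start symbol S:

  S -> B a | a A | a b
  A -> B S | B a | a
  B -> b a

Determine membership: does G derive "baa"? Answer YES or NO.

CNF form of G:
  S -> B T0 | T0 A | T0 T1
  A -> B S | B T0 | a
  B -> T1 T0
  T0 -> a
  T1 -> b

CYK fill:
  cell(0,0) b: {T1}  orig:{}
  cell(1,1) a: {A,T0}  orig:{A}
  cell(2,2) a: {A,T0}  orig:{A}
  cell(0,1) ba: {B}
  cell(1,2) aa: {S}
  cell(0,2) baa: {A,S}

S ∈ T[0,2] ⇒ YES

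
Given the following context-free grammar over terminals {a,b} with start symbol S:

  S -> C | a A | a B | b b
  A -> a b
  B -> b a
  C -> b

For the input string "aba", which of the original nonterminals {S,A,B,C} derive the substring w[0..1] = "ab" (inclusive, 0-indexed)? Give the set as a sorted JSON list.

Convert to CNF:
  S -> T0 A | T0 B | T1 T1 | b
  A -> T0 T1
  B -> T1 T0
  C -> b
  T0 -> a
  T1 -> b

Fill CYK table bottom-up — only the sub-triangle for w[0..1]:
  [0..0]={T0}  "a"  orig:{}
  [1..1]={C,S,T1}  "b"  orig:{C,S}
  [0..1]={A}  "ab"

Original NTs in T[0,1] deriving "ab": ["A"]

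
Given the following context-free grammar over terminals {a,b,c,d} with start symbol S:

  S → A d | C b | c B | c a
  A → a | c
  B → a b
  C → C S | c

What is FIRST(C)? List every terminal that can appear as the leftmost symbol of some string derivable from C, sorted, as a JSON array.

FIRST iteration:
iter 1:
  A via A→a: +{a}
  A via A→c: +{c}
  B via B→a b: +{a}
  C via C→c: +{c}
  S via S→A d: +{a,c}
  S: {a,c}  A: {a,c}  B: {a}  C: {c}
iter 2: (stable)
  S: {a,c}  A: {a,c}  B: {a}  C: {c}

FIRST(C) = ["c"]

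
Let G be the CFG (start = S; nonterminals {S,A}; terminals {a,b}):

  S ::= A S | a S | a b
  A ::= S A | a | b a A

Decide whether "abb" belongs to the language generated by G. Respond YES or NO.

CNF form of G:
  S -> A S | T1 S | T1 T0
  A -> S A | T0 X2 | a
  T0 -> b
  T1 -> a
  X2 -> T1 A

CYK table (by increasing span):
  [0..0]={A,T1}  "a"  orig:{A}
  [1..1]={T0}  "b"  orig:{}
  [2..2]={T0}  "b"  orig:{}
  [0..1]={S}  "ab"
  [1..2]=∅  "bb"
  [0..2]=∅  "abb"

S ∉ T[0,2] ⇒ NO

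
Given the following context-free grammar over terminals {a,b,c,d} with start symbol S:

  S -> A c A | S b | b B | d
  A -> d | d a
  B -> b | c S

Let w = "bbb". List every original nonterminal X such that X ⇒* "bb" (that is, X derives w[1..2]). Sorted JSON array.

Convert to CNF:
  S -> A X4 | S T3 | T3 B | d
  A -> T0 T1 | d
  B -> T2 S | b
  T0 -> d
  T1 -> a
  T2 -> c
  T3 -> b
  X4 -> T2 A

CYK fill (cells [i..j] with 1 ≤ i ≤ j ≤ 2 only):
  T[1,1] 'b' = {B,T3}  orig:{B}
  T[2,2] 'b' = {B,T3}  orig:{B}
  T[1,2] 'bb' = {S}

Original NTs in T[1,2] deriving "bb": ["S"]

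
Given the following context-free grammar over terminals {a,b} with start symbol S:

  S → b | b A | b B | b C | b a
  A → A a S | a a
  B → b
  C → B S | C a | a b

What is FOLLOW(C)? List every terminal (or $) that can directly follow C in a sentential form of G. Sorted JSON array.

Compute FIRST by fixpoint:
pass 1:
  A via A→a a: +{a}
  B via B→b: +{b}
  C via C→B S: +{b}
  C via C→a b: +{a}
  S via S→b: +{b}
  S: {b}  A: {a}  B: {b}  C: {a,b}
pass 2: done
  S: {b}  A: {a}  B: {b}  C: {a,b}

Compute FOLLOW by fixpoint:
seed FOLLOW(S) with $
[1]
  A→A a S: FOLLOW(A) ⊇ FIRST(a) = {a}; new: +{a}
  A→A a S: FOLLOW(S) ⊇ FOLLOW(A) ⊇ {a}; new: +{a}
  C→B S: FOLLOW(B) ⊇ FIRST(S) = {b}; new: +{b}
  C→C a: FOLLOW(C) ⊇ FIRST(a) = {a}; new: +{a}
  S→b A: FOLLOW(A) ⊇ FOLLOW(S) ⊇ {$,a}; new: +{$}
  S→b B: FOLLOW(B) ⊇ FOLLOW(S) ⊇ {$,a}; new: +{$,a}
  S→b C: FOLLOW(C) ⊇ FOLLOW(S) ⊇ {$,a}; new: +{$}
  S: {$,a}  A: {$,a}  B: {$,a,b}  C: {$,a}
[2] — fixpoint
  S: {$,a}  A: {$,a}  B: {$,a,b}  C: {$,a}

FOLLOW(C) = ["$", "a"]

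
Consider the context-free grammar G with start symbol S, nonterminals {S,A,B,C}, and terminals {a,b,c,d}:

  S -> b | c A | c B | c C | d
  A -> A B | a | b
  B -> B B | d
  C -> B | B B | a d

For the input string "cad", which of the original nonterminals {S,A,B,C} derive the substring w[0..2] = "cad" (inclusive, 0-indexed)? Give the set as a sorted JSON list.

CNF form of G:
  S -> T2 A | T2 B | T2 C | b | d
  A -> A B | a | b
  B -> B B | d
  C -> B B | T0 T1 | d
  T0 -> a
  T1 -> d
  T2 -> c

CYK table (by increasing span) (cells [i..j] with 0 ≤ i ≤ j ≤ 2 only):
  T[0,0] 'c' = {T2}  orig:{}
  T[1,1] 'a' = {A,T0}  orig:{A}
  T[2,2] 'd' = {B,C,S,T1}  orig:{B,C,S}
  T[0,1] 'ca' = {S}
  T[1,2] 'ad' = {A,C}
  T[0,2] 'cad' = {S}

Original NTs in T[0,2] deriving "cad": ["S"]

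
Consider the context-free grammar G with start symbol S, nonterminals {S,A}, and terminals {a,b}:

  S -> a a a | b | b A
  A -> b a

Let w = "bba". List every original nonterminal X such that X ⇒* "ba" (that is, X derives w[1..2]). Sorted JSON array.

CNF form of G:
  S -> T0 A | T1 X2 | b
  A -> T0 T1
  T0 -> b
  T1 -> a
  X2 -> T1 T1

Fill CYK table bottom-up, restricted to cells inside w[1..2]:
  T[1,1] 'b' = {S,T0}  orig:{S}
  T[2,2] 'a' = {T1}  orig:{}
  T[1,2] 'ba' = {A}

Original NTs in T[1,2] deriving "ba": ["A"]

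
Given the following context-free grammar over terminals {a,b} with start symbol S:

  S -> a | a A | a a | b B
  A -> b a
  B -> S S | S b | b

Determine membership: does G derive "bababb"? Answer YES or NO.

CNF form of G:
  S -> T0 B | T1 A | T1 T1 | a
  A -> T0 T1
  B -> S S | S T0 | b
  T0 -> b
  T1 -> a

CYK table (by increasing span):
  cell(0,0) b: {B,T0}  orig:{B}
  cell(1,1) a: {S,T1}  orig:{S}
  cell(2,2) b: {B,T0}  orig:{B}
  cell(3,3) a: {S,T1}  orig:{S}
  cell(4,4) b: {B,T0}  orig:{B}
  cell(5,5) b: {B,T0}  orig:{B}
  cell(0,1) ba: {A}
  cell(1,2) ab: {B}
  cell(2,3) ba: {A}
  cell(3,4) ab: {B}
  cell(4,5) bb: {S}
  cell(0,2) bab: {S}
  cell(1,3) aba: {S}
  cell(2,4) bab: {S}
  cell(3,5) abb: {B}
  cell(0,3) baba: {B}
  cell(1,4) abab: {B}
  cell(2,5) babb: {B,S}
  cell(0,4) babab: {S}
  cell(1,5) ababb: {B}
  cell(0,5) bababb: {B,S}

S ∈ T[0,5] ⇒ YES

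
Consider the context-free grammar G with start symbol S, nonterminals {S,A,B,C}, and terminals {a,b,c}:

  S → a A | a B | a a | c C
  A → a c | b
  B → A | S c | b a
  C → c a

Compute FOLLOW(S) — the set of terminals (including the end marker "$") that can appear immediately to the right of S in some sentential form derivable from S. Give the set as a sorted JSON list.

FIRST iteration:
pass 1:
  A via A→a c: +{a}
  A via A→b: +{b}
  B via B→A: +{a,b}
  C via C→c a: +{c}
  S via S→a A: +{a}
  S via S→c C: +{c}
  FIRST[S]={a,c}  FIRST[A]={a,b}  FIRST[B]={a,b}  FIRST[C]={c}
pass 2:
  B via B→S c: +{c}
  FIRST[S]={a,c}  FIRST[A]={a,b}  FIRST[B]={a,b,c}  FIRST[C]={c}
pass 3: done
  FIRST[S]={a,c}  FIRST[A]={a,b}  FIRST[B]={a,b,c}  FIRST[C]={c}

Compute FOLLOW by fixpoint:
initialize: $ ∈ FOLLOW(S)
pass 1:
  B→S c: FOLLOW(S) ⊇ FIRST(c) = {c}; new: +{c}
  S→a A: FOLLOW(A) ⊇ FOLLOW(S) ⊇ {$,c}; new: +{$,c}
  S→a B: FOLLOW(B) ⊇ FOLLOW(S) ⊇ {$,c}; new: +{$,c}
  S→c C: FOLLOW(C) ⊇ FOLLOW(S) ⊇ {$,c}; new: +{$,c}
  FOLLOW[S]={$,c}  FOLLOW[A]={$,c}  FOLLOW[B]={$,c}  FOLLOW[C]={$,c}
pass 2: — fixpoint
  FOLLOW[S]={$,c}  FOLLOW[A]={$,c}  FOLLOW[B]={$,c}  FOLLOW[C]={$,c}

FOLLOW(S) = ["$", "c"]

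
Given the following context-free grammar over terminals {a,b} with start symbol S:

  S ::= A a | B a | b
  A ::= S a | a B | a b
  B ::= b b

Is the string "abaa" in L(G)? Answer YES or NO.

Convert to CNF:
  S -> A T0 | B T0 | b
  A -> S T0 | T0 B | T0 T1
  B -> T1 T1
  T0 -> a
  T1 -> b

CYK fill:
  T[0,0] 'a' = {T0}  orig:{}
  T[1,1] 'b' = {S,T1}  orig:{S}
  T[2,2] 'a' = {T0}  orig:{}
  T[3,3] 'a' = {T0}  orig:{}
  T[0,1] 'ab' = {A}
  T[1,2] 'ba' = {A}
  T[2,3] 'aa' = ∅
  T[0,2] 'aba' = {S}
  T[1,3] 'baa' = {S}
  T[0,3] 'abaa' = {A}

S ∉ T[0,3] ⇒ NO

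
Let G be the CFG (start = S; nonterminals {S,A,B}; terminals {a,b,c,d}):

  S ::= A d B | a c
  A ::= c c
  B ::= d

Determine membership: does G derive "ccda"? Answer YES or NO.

CNF form of G:
  S -> A X3 | T2 T0
  A -> T0 T0
  B -> d
  T0 -> c
  T1 -> d
  T2 -> a
  X3 -> T1 B

CYK fill:
  [0..0]={T0}  "c"  orig:{}
  [1..1]={T0}  "c"  orig:{}
  [2..2]={B,T1}  "d"  orig:{B}
  [3..3]={T2}  "a"  orig:{}
  [0..1]={A}  "cc"
  [1..2]=∅  "cd"
  [2..3]=∅  "da"
  [0..2]=∅  "ccd"
  [1..3]=∅  "cda"
  [0..3]=∅  "ccda"

S ∉ T[0,3] ⇒ NO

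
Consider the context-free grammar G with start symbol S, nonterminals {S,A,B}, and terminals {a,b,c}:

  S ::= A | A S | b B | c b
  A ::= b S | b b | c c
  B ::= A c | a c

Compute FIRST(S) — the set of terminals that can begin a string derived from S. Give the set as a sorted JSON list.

FIRST sets, iterate to fixpoint:
round 1:
  A via A→b S: +{b}
  A via A→c c: +{c}
  B via B→A c: +{b,c}
  B via B→a c: +{a}
  S via S→A: +{b,c}
  FIRST(S)={b,c}  FIRST(A)={b,c}  FIRST(B)={a,b,c}
round 2: (stable)
  FIRST(S)={b,c}  FIRST(A)={b,c}  FIRST(B)={a,b,c}

FIRST(S) = ["b", "c"]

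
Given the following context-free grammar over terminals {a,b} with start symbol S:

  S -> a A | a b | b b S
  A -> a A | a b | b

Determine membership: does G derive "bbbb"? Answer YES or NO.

CNF form of G:
  S -> T0 A | T0 T1 | T1 X2
  A -> T0 A | T0 T1 | b
  T0 -> a
  T1 -> b
  X2 -> T1 S

Fill CYK table bottom-up:
  cell(0,0) b: {A,T1}  orig:{A}
  cell(1,1) b: {A,T1}  orig:{A}
  cell(2,2) b: {A,T1}  orig:{A}
  cell(3,3) b: {A,T1}  orig:{A}
  cell(0,1) bb: ∅
  cell(1,2) bb: ∅
  cell(2,3) bb: ∅
  cell(0,2) bbb: ∅
  cell(1,3) bbb: ∅
  cell(0,3) bbbb: ∅

S ∉ T[0,3] ⇒ NO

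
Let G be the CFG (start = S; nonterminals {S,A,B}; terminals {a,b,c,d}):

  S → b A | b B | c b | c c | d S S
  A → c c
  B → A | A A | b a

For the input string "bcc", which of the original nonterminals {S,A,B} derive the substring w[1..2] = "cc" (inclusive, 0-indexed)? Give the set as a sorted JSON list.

Convert to CNF:
  S -> T0 T0 | T0 T1 | T1 A | T1 B | T3 X4
  A -> T0 T0
  B -> A A | T0 T0 | T1 T2
  T0 -> c
  T1 -> b
  T2 -> a
  T3 -> d
  X4 -> S S

CYK fill (cells [i..j] with 1 ≤ i ≤ j ≤ 2 only):
  cell(1,1) c: {T0}  orig:{}
  cell(2,2) c: {T0}  orig:{}
  cell(1,2) cc: {A,B,S}

Original NTs in T[1,2] deriving "cc": ["A", "B", "S"]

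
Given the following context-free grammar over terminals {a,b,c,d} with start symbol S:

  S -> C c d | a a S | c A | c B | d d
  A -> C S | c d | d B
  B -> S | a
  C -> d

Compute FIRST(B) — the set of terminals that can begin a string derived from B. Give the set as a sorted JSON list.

Compute FIRST by fixpoint:
iter 1:
  A via A→c d: +{c}
  A via A→d B: +{d}
  B via B→a: +{a}
  C via C→d: +{d}
  S via S→C c d: +{d}
  S via S→a a S: +{a}
  S via S→c A: +{c}
  S: {a,c,d}  A: {c,d}  B: {a}  C: {d}
iter 2:
  B via B→S: +{c,d}
  S: {a,c,d}  A: {c,d}  B: {a,c,d}  C: {d}
iter 3: — fixpoint
  S: {a,c,d}  A: {c,d}  B: {a,c,d}  C: {d}

FIRST(B) = ["a", "c", "d"]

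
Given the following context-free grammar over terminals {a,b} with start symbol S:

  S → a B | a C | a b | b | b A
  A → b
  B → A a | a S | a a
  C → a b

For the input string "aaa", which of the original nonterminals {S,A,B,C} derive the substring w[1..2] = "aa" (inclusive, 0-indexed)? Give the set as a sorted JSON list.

CNF form of G:
  S -> T0 B | T0 C | T0 T1 | T1 A | b
  A -> b
  B -> A T0 | T0 S | T0 T0
  C -> T0 T1
  T0 -> a
  T1 -> b

Fill CYK table bottom-up, restricted to cells inside w[1..2]:
  T[1,1] 'a' = {T0}  orig:{}
  T[2,2] 'a' = {T0}  orig:{}
  T[1,2] 'aa' = {B}

Original NTs in T[1,2] deriving "aa": ["B"]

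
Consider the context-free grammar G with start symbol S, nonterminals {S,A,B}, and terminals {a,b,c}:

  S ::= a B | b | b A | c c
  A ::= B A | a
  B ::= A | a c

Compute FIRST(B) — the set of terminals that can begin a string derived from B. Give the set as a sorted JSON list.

FIRST iteration:
round 1:
  A via A→a: +{a}
  B via B→A: +{a}
  S via S→a B: +{a}
  S via S→b: +{b}
  S via S→c c: +{c}
  FIRST(S)={a,b,c}  FIRST(A)={a}  FIRST(B)={a}
round 2: — fixpoint
  FIRST(S)={a,b,c}  FIRST(A)={a}  FIRST(B)={a}

FIRST(B) = ["a"]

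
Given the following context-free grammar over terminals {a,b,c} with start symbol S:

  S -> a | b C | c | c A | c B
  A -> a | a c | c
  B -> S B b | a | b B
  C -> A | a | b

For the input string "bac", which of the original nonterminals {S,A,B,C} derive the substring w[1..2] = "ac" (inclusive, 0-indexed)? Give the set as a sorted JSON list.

CNF form of G:
  S -> T1 A | T1 B | T2 C | a | c
  A -> T0 T1 | a | c
  B -> S X3 | T2 B | a
  C -> T0 T1 | a | b | c
  T0 -> a
  T1 -> c
  T2 -> b
  X3 -> B T2

Fill CYK table bottom-up, restricted to cells inside w[1..2]:
  T[1,1] 'a' = {A,B,C,S,T0}  orig:{A,B,C,S}
  T[2,2] 'c' = {A,C,S,T1}  orig:{A,C,S}
  T[1,2] 'ac' = {A,C}

Original NTs in T[1,2] deriving "ac": ["A", "C"]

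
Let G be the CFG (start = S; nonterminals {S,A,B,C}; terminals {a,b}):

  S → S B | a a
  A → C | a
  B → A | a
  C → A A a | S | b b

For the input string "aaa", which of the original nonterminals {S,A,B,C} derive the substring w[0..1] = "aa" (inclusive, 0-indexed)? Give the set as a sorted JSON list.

Convert to CNF:
  S -> S B | T0 T0
  A -> A X2 | S B | T0 T0 | T1 T1 | a
  B -> A X3 | S B | T0 T0 | T1 T1 | a
  C -> A X4 | S B | T0 T0 | T1 T1
  T0 -> a
  T1 -> b
  X2 -> A T0
  X3 -> A T0
  X4 -> A T0

CYK table (by increasing span) (cells [i..j] with 0 ≤ i ≤ j ≤ 1 only):
  cell(0,0) a: {A,B,T0}  orig:{A,B}
  cell(1,1) a: {A,B,T0}  orig:{A,B}
  cell(0,1) aa: {A,B,C,S,X2,X3,X4}  orig:{A,B,C,S}

Original NTs in T[0,1] deriving "aa": ["A", "B", "C", "S"]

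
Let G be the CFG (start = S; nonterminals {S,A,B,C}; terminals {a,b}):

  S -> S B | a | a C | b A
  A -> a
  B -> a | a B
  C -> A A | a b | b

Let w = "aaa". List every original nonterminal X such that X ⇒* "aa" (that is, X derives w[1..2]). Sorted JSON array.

Convert to CNF:
  S -> S B | T0 C | T1 A | a
  A -> a
  B -> T0 B | a
  C -> A A | T0 T1 | b
  T0 -> a
  T1 -> b

Fill CYK table bottom-up, restricted to cells inside w[1..2]:
  cell(1,1) a: {A,B,S,T0}  orig:{A,B,S}
  cell(2,2) a: {A,B,S,T0}  orig:{A,B,S}
  cell(1,2) aa: {B,C,S}

Original NTs in T[1,2] deriving "aa": ["B", "C", "S"]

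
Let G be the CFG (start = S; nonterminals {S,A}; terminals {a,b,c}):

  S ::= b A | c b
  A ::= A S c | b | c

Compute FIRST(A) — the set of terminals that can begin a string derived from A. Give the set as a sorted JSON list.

FIRST iteration:
pass 1:
  A via A→b: +{b}
  A via A→c: +{c}
  S via S→b A: +{b}
  S via S→c b: +{c}
  FIRST[S]={b,c}  FIRST[A]={b,c}
pass 2: (no change)
  FIRST[S]={b,c}  FIRST[A]={b,c}

FIRST(A) = ["b", "c"]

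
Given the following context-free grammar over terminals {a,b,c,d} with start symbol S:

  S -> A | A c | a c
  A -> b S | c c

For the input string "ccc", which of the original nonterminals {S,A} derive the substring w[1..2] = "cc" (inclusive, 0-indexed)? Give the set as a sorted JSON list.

Convert to CNF:
  S -> A T1 | T0 S | T1 T1 | T2 T1
  A -> T0 S | T1 T1
  T0 -> b
  T1 -> c
  T2 -> a

Fill CYK table bottom-up — only the sub-triangle for w[1..2]:
  [1..1]={T1}  "c"  orig:{}
  [2..2]={T1}  "c"  orig:{}
  [1..2]={A,S}  "cc"

Original NTs in T[1,2] deriving "cc": ["A", "S"]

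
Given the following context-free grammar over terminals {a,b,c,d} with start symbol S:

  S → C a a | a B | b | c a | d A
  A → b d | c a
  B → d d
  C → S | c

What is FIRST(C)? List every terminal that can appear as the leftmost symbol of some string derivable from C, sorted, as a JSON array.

FIRST iteration:
[1]
  A via A→b d: +{b}
  A via A→c a: +{c}
  B via B→d d: +{d}
  C via C→c: +{c}
  S via S→C a a: +{c}
  S via S→a B: +{a}
  S via S→b: +{b}
  S via S→d A: +{d}
  FIRST(S)={a,b,c,d}  FIRST(A)={b,c}  FIRST(B)={d}  FIRST(C)={c}
[2]
  C via C→S: +{a,b,d}
  FIRST(S)={a,b,c,d}  FIRST(A)={b,c}  FIRST(B)={d}  FIRST(C)={a,b,c,d}
[3] (stable)
  FIRST(S)={a,b,c,d}  FIRST(A)={b,c}  FIRST(B)={d}  FIRST(C)={a,b,c,d}

FIRST(C) = ["a", "b", "c", "d"]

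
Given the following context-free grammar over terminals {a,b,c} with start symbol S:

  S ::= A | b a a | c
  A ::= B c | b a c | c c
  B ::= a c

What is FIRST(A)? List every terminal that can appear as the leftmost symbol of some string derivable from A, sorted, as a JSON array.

Compute FIRST by fixpoint:
[1]
  A via A→b a c: +{b}
  A via A→c c: +{c}
  B via B→a c: +{a}
  S via S→A: +{b,c}
  S: {b,c}  A: {b,c}  B: {a}
[2]
  A via A→B c: +{a}
  S via S→A: +{a}
  S: {a,b,c}  A: {a,b,c}  B: {a}
[3] — fixpoint
  S: {a,b,c}  A: {a,b,c}  B: {a}

FIRST(A) = ["a", "b", "c"]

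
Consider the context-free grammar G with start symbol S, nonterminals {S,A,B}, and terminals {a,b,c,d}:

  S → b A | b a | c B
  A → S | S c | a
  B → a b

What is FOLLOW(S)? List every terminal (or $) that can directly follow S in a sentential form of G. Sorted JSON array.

FIRST sets, iterate to fixpoint:
round 1:
  A via A→a: +{a}
  B via B→a b: +{a}
  S via S→b A: +{b}
  S via S→c B: +{c}
  FIRST[S]={b,c}  FIRST[A]={a}  FIRST[B]={a}
round 2:
  A via A→S: +{b,c}
  FIRST[S]={b,c}  FIRST[A]={a,b,c}  FIRST[B]={a}
round 3: (stable)
  FIRST[S]={b,c}  FIRST[A]={a,b,c}  FIRST[B]={a}

FOLLOW sets:
initialize: $ ∈ FOLLOW(S)
round 1:
  A→S c: FOLLOW(S) ⊇ FIRST(c) = {c}; new: +{c}
  S→b A: FOLLOW(A) ⊇ FOLLOW(S) ⊇ {$,c}; new: +{$,c}
  S→c B: FOLLOW(B) ⊇ FOLLOW(S) ⊇ {$,c}; new: +{$,c}
  S: {$,c}  A: {$,c}  B: {$,c}
round 2: (stable)
  S: {$,c}  A: {$,c}  B: {$,c}

FOLLOW(S) = ["$", "c"]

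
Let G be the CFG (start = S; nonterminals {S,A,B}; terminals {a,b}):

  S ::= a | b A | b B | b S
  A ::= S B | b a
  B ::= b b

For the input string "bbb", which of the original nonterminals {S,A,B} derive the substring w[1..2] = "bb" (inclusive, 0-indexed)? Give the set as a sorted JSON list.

Convert to CNF:
  S -> T0 A | T0 B | T0 S | a
  A -> S B | T0 T1
  B -> T0 T0
  T0 -> b
  T1 -> a

Fill CYK table bottom-up, restricted to cells inside w[1..2]:
  T[1,1] 'b' = {T0}  orig:{}
  T[2,2] 'b' = {T0}  orig:{}
  T[1,2] 'bb' = {B}

Original NTs in T[1,2] deriving "bb": ["B"]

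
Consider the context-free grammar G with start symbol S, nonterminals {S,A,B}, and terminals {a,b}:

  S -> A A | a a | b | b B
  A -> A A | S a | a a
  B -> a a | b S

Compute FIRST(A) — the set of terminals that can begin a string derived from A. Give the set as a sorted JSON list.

FIRST sets, iterate to fixpoint:
[1]
  A via A→a a: +{a}
  B via B→a a: +{a}
  B via B→b S: +{b}
  S via S→A A: +{a}
  S via S→b: +{b}
  S: {a,b}  A: {a}  B: {a,b}
[2]
  A via A→S a: +{b}
  S: {a,b}  A: {a,b}  B: {a,b}
[3] — fixpoint
  S: {a,b}  A: {a,b}  B: {a,b}

FIRST(A) = ["a", "b"]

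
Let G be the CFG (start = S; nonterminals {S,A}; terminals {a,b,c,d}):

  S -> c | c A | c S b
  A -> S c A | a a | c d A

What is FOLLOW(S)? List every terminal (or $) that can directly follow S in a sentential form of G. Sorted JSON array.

Compute FIRST by fixpoint:
[1]
  A via A→a a: +{a}
  A via A→c d A: +{c}
  S via S→c: +{c}
  S: {c}  A: {a,c}
[2] — fixpoint
  S: {c}  A: {a,c}

Compute FOLLOW by fixpoint:
initialize: $ ∈ FOLLOW(S)
round 1:
  A→S c A: FOLLOW(S) ⊇ FIRST(c) = {c}; new: +{c}
  S→c A: FOLLOW(A) ⊇ FOLLOW(S) ⊇ {$,c}; new: +{$,c}
  S→c S b: FOLLOW(S) ⊇ FIRST(b) = {b}; new: +{b}
  S: {$,b,c}  A: {$,c}
round 2:
  S→c A: FOLLOW(A) ⊇ FOLLOW(S) ⊇ {$,b,c}; new: +{b}
  S: {$,b,c}  A: {$,b,c}
round 3: (stable)
  S: {$,b,c}  A: {$,b,c}

FOLLOW(S) = ["$", "b", "c"]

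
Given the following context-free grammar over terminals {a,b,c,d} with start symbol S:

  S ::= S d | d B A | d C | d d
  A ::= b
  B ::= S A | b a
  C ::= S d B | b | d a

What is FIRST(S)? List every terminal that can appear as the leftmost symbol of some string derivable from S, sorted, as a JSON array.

FIRST sets, iterate to fixpoint:
round 1:
  A via A→b: +{b}
  B via B→b a: +{b}
  C via C→b: +{b}
  C via C→d a: +{d}
  S via S→d B A: +{d}
  FIRST[S]={d}  FIRST[A]={b}  FIRST[B]={b}  FIRST[C]={b,d}
round 2:
  B via B→S A: +{d}
  FIRST[S]={d}  FIRST[A]={b}  FIRST[B]={b,d}  FIRST[C]={b,d}
round 3: — fixpoint
  FIRST[S]={d}  FIRST[A]={b}  FIRST[B]={b,d}  FIRST[C]={b,d}

FIRST(S) = ["d"]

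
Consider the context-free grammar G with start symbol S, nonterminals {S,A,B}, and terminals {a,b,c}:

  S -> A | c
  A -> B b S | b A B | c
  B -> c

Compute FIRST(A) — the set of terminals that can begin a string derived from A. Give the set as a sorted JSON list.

FIRST sets, iterate to fixpoint:
iter 1:
  A via A→b A B: +{b}
  A via A→c: +{c}
  B via B→c: +{c}
  S via S→A: +{b,c}
  FIRST[S]={b,c}  FIRST[A]={b,c}  FIRST[B]={c}
iter 2: — fixpoint
  FIRST[S]={b,c}  FIRST[A]={b,c}  FIRST[B]={c}

FIRST(A) = ["b", "c"]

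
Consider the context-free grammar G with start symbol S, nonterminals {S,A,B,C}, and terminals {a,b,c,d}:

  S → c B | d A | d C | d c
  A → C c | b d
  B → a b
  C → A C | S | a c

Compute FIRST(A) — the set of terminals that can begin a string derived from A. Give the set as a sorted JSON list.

Compute FIRST by fixpoint:
iter 1:
  A via A→b d: +{b}
  B via B→a b: +{a}
  C via C→A C: +{b}
  C via C→a c: +{a}
  S via S→c B: +{c}
  S via S→d A: +{d}
  FIRST[S]={c,d}  FIRST[A]={b}  FIRST[B]={a}  FIRST[C]={a,b}
iter 2:
  A via A→C c: +{a}
  C via C→S: +{c,d}
  FIRST[S]={c,d}  FIRST[A]={a,b}  FIRST[B]={a}  FIRST[C]={a,b,c,d}
iter 3:
  A via A→C c: +{c,d}
  FIRST[S]={c,d}  FIRST[A]={a,b,c,d}  FIRST[B]={a}  FIRST[C]={a,b,c,d}
iter 4: (no change)
  FIRST[S]={c,d}  FIRST[A]={a,b,c,d}  FIRST[B]={a}  FIRST[C]={a,b,c,d}

FIRST(A) = ["a", "b", "c", "d"]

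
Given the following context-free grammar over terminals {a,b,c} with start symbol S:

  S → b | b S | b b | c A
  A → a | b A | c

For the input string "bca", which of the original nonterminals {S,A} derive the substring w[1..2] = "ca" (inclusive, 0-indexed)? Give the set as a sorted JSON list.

CNF form of G:
  S -> T0 S | T0 T0 | T1 A | b
  A -> T0 A | a | c
  T0 -> b
  T1 -> c

Fill CYK table bottom-up, restricted to cells inside w[1..2]:
  [1..1]={A,T1}  "c"  orig:{A}
  [2..2]={A}  "a"
  [1..2]={S}  "ca"

Original NTs in T[1,2] deriving "ca": ["S"]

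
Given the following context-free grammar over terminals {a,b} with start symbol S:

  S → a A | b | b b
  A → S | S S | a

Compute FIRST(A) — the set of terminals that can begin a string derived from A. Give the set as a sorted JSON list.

FIRST sets, iterate to fixpoint:
pass 1:
  A via A→a: +{a}
  S via S→a A: +{a}
  S via S→b: +{b}
  S: {a,b}  A: {a}
pass 2:
  A via A→S: +{b}
  S: {a,b}  A: {a,b}
pass 3: (no change)
  S: {a,b}  A: {a,b}

FIRST(A) = ["a", "b"]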